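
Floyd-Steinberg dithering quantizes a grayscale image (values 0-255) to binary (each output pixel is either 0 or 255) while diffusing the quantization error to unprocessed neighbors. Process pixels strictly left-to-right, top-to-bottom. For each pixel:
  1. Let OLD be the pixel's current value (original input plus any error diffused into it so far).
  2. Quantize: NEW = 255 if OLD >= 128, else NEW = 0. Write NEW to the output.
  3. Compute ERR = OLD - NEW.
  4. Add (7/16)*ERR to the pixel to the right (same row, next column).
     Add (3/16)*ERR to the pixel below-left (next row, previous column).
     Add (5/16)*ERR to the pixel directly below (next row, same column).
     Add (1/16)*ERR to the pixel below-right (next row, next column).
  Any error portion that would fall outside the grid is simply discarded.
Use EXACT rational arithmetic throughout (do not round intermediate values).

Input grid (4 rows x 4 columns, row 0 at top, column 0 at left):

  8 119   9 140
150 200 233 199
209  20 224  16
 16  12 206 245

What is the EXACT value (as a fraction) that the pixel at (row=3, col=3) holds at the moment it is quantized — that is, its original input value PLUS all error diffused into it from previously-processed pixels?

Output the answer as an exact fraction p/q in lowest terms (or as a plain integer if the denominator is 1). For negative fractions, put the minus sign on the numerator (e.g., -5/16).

(0,0): OLD=8 → NEW=0, ERR=8
(0,1): OLD=245/2 → NEW=0, ERR=245/2
(0,2): OLD=2003/32 → NEW=0, ERR=2003/32
(0,3): OLD=85701/512 → NEW=255, ERR=-44859/512
(1,0): OLD=5615/32 → NEW=255, ERR=-2545/32
(1,1): OLD=55225/256 → NEW=255, ERR=-10055/256
(1,2): OLD=1856349/8192 → NEW=255, ERR=-232611/8192
(1,3): OLD=21379099/131072 → NEW=255, ERR=-12044261/131072
(2,0): OLD=724099/4096 → NEW=255, ERR=-320381/4096
(2,1): OLD=-4822047/131072 → NEW=0, ERR=-4822047/131072
(2,2): OLD=47014737/262144 → NEW=255, ERR=-19831983/262144
(2,3): OLD=-199601179/4194304 → NEW=0, ERR=-199601179/4194304
(3,0): OLD=-32172669/2097152 → NEW=0, ERR=-32172669/2097152
(3,1): OLD=-848321923/33554432 → NEW=0, ERR=-848321923/33554432
(3,2): OLD=85939812963/536870912 → NEW=255, ERR=-50962269597/536870912
(3,3): OLD=1579437432117/8589934592 → NEW=255, ERR=-610995888843/8589934592
Target (3,3): original=245, with diffused error = 1579437432117/8589934592

Answer: 1579437432117/8589934592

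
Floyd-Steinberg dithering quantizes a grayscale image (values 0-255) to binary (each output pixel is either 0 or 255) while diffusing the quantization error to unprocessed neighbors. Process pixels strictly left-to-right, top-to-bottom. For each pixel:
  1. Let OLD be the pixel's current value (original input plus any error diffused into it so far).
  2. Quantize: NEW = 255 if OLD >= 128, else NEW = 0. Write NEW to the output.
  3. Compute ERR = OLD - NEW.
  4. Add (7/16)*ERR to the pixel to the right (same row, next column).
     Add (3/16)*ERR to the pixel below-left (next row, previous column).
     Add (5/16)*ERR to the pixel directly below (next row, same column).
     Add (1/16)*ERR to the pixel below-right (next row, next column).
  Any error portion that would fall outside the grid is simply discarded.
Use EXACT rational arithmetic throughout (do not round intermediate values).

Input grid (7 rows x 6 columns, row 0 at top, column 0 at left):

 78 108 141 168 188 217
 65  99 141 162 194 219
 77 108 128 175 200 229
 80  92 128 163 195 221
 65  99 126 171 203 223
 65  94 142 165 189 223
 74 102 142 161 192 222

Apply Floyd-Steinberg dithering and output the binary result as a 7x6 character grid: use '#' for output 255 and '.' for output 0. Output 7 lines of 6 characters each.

(0,0): OLD=78 → NEW=0, ERR=78
(0,1): OLD=1137/8 → NEW=255, ERR=-903/8
(0,2): OLD=11727/128 → NEW=0, ERR=11727/128
(0,3): OLD=426153/2048 → NEW=255, ERR=-96087/2048
(0,4): OLD=5487775/32768 → NEW=255, ERR=-2868065/32768
(0,5): OLD=93694041/524288 → NEW=255, ERR=-39999399/524288
(1,0): OLD=8731/128 → NEW=0, ERR=8731/128
(1,1): OLD=118397/1024 → NEW=0, ERR=118397/1024
(1,2): OLD=6696577/32768 → NEW=255, ERR=-1659263/32768
(1,3): OLD=15007693/131072 → NEW=0, ERR=15007693/131072
(1,4): OLD=1673563687/8388608 → NEW=255, ERR=-465531353/8388608
(1,5): OLD=22200786401/134217728 → NEW=255, ERR=-12024734239/134217728
(2,0): OLD=1965999/16384 → NEW=0, ERR=1965999/16384
(2,1): OLD=100347957/524288 → NEW=255, ERR=-33345483/524288
(2,2): OLD=948293983/8388608 → NEW=0, ERR=948293983/8388608
(2,3): OLD=16553628327/67108864 → NEW=255, ERR=-559131993/67108864
(2,4): OLD=363720048373/2147483648 → NEW=255, ERR=-183888281867/2147483648
(2,5): OLD=5500007347715/34359738368 → NEW=255, ERR=-3261725936125/34359738368
(3,0): OLD=885612031/8388608 → NEW=0, ERR=885612031/8388608
(3,1): OLD=9865574995/67108864 → NEW=255, ERR=-7247185325/67108864
(3,2): OLD=59347398857/536870912 → NEW=0, ERR=59347398857/536870912
(3,3): OLD=6864001817147/34359738368 → NEW=255, ERR=-1897731466693/34359738368
(3,4): OLD=34567873751579/274877906944 → NEW=0, ERR=34567873751579/274877906944
(3,5): OLD=1059936657691061/4398046511104 → NEW=255, ERR=-61565202640459/4398046511104
(4,0): OLD=83476143825/1073741824 → NEW=0, ERR=83476143825/1073741824
(4,1): OLD=2174807963101/17179869184 → NEW=0, ERR=2174807963101/17179869184
(4,2): OLD=109303958381063/549755813888 → NEW=255, ERR=-30883774160377/549755813888
(4,3): OLD=1404305949278531/8796093022208 → NEW=255, ERR=-838697771384509/8796093022208
(4,4): OLD=27374475065376499/140737488355328 → NEW=255, ERR=-8513584465232141/140737488355328
(4,5): OLD=450404586133520325/2251799813685248 → NEW=255, ERR=-123804366356217915/2251799813685248
(5,0): OLD=31069579346663/274877906944 → NEW=0, ERR=31069579346663/274877906944
(5,1): OLD=1559864592194263/8796093022208 → NEW=255, ERR=-683139128468777/8796093022208
(5,2): OLD=5664727938649581/70368744177664 → NEW=0, ERR=5664727938649581/70368744177664
(5,3): OLD=350310339107646399/2251799813685248 → NEW=255, ERR=-223898613382091841/2251799813685248
(5,4): OLD=496868232143485967/4503599627370496 → NEW=0, ERR=496868232143485967/4503599627370496
(5,5): OLD=18036442729012723835/72057594037927936 → NEW=255, ERR=-338243750658899845/72057594037927936
(6,0): OLD=13336289448354021/140737488355328 → NEW=0, ERR=13336289448354021/140737488355328
(6,1): OLD=318282469114260225/2251799813685248 → NEW=255, ERR=-255926483375478015/2251799813685248
(6,2): OLD=846095201553546969/9007199254740992 → NEW=0, ERR=846095201553546969/9007199254740992
(6,3): OLD=28353533992453849525/144115188075855872 → NEW=255, ERR=-8395838966889397835/144115188075855872
(6,4): OLD=447090928383353931765/2305843009213693952 → NEW=255, ERR=-140899038966138025995/2305843009213693952
(6,5): OLD=7404338630716115575443/36893488147419103232 → NEW=255, ERR=-2003500846875755748717/36893488147419103232
Row 0: .#.###
Row 1: ..#.##
Row 2: .#.###
Row 3: .#.#.#
Row 4: ..####
Row 5: .#.#.#
Row 6: .#.###

Answer: .#.###
..#.##
.#.###
.#.#.#
..####
.#.#.#
.#.###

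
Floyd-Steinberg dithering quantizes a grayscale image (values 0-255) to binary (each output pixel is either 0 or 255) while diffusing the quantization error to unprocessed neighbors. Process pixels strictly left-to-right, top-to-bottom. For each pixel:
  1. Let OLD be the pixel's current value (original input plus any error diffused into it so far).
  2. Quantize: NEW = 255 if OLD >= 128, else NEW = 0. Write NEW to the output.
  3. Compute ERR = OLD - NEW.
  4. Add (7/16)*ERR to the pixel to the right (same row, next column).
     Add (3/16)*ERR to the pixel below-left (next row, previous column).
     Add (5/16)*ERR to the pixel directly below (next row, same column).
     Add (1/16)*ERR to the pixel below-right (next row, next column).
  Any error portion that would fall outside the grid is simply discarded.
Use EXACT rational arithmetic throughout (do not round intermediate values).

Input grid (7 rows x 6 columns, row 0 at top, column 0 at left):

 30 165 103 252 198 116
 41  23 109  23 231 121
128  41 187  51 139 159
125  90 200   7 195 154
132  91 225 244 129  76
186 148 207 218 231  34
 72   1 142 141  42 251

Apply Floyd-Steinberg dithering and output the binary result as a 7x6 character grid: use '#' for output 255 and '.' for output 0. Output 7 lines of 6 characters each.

Answer: .#.##.
..#.##
#.#..#
..#.#.
#.##.#
#####.
...#.#

Derivation:
(0,0): OLD=30 → NEW=0, ERR=30
(0,1): OLD=1425/8 → NEW=255, ERR=-615/8
(0,2): OLD=8879/128 → NEW=0, ERR=8879/128
(0,3): OLD=578249/2048 → NEW=255, ERR=56009/2048
(0,4): OLD=6880127/32768 → NEW=255, ERR=-1475713/32768
(0,5): OLD=50487417/524288 → NEW=0, ERR=50487417/524288
(1,0): OLD=4603/128 → NEW=0, ERR=4603/128
(1,1): OLD=30301/1024 → NEW=0, ERR=30301/1024
(1,2): OLD=4716833/32768 → NEW=255, ERR=-3639007/32768
(1,3): OLD=-2771955/131072 → NEW=0, ERR=-2771955/131072
(1,4): OLD=1907897223/8388608 → NEW=255, ERR=-231197817/8388608
(1,5): OLD=18283171201/134217728 → NEW=255, ERR=-15942349439/134217728
(2,0): OLD=2372175/16384 → NEW=255, ERR=-1805745/16384
(2,1): OLD=-8675115/524288 → NEW=0, ERR=-8675115/524288
(2,2): OLD=1199073983/8388608 → NEW=255, ERR=-940021057/8388608
(2,3): OLD=-1123624057/67108864 → NEW=0, ERR=-1123624057/67108864
(2,4): OLD=213608134677/2147483648 → NEW=0, ERR=213608134677/2147483648
(2,5): OLD=5623880746979/34359738368 → NEW=255, ERR=-3137852536861/34359738368
(3,0): OLD=733631455/8388608 → NEW=0, ERR=733631455/8388608
(3,1): OLD=6388200947/67108864 → NEW=0, ERR=6388200947/67108864
(3,2): OLD=108691821129/536870912 → NEW=255, ERR=-28210261431/536870912
(3,3): OLD=-328969987173/34359738368 → NEW=0, ERR=-328969987173/34359738368
(3,4): OLD=55999695722171/274877906944 → NEW=255, ERR=-14094170548549/274877906944
(3,5): OLD=480467708634389/4398046511104 → NEW=0, ERR=480467708634389/4398046511104
(4,0): OLD=190243781809/1073741824 → NEW=255, ERR=-83560383311/1073741824
(4,1): OLD=1414144745981/17179869184 → NEW=0, ERR=1414144745981/17179869184
(4,2): OLD=136749649833959/549755813888 → NEW=255, ERR=-3438082707481/549755813888
(4,3): OLD=1982410188495907/8796093022208 → NEW=255, ERR=-260593532167133/8796093022208
(4,4): OLD=16874503919989587/140737488355328 → NEW=0, ERR=16874503919989587/140737488355328
(4,5): OLD=358916931340651109/2251799813685248 → NEW=255, ERR=-215292021149087131/2251799813685248
(5,0): OLD=48684894264647/274877906944 → NEW=255, ERR=-21408972006073/274877906944
(5,1): OLD=1175262154181047/8796093022208 → NEW=255, ERR=-1067741566481993/8796093022208
(5,2): OLD=10662842010510669/70368744177664 → NEW=255, ERR=-7281187754793651/70368744177664
(5,3): OLD=417851610829755935/2251799813685248 → NEW=255, ERR=-156357341659982305/2251799813685248
(5,4): OLD=983190378209739999/4503599627370496 → NEW=255, ERR=-165227526769736481/4503599627370496
(5,5): OLD=-319570576149810069/72057594037927936 → NEW=0, ERR=-319570576149810069/72057594037927936
(6,0): OLD=3504438941165957/140737488355328 → NEW=0, ERR=3504438941165957/140737488355328
(6,1): OLD=-113284973112583775/2251799813685248 → NEW=0, ERR=-113284973112583775/2251799813685248
(6,2): OLD=603922614534618937/9007199254740992 → NEW=0, ERR=603922614534618937/9007199254740992
(6,3): OLD=19497195794006358197/144115188075855872 → NEW=255, ERR=-17252177165336889163/144115188075855872
(6,4): OLD=-62280531376678643051/2305843009213693952 → NEW=0, ERR=-62280531376678643051/2305843009213693952
(6,5): OLD=8688574019475369720563/36893488147419103232 → NEW=255, ERR=-719265458116501603597/36893488147419103232
Row 0: .#.##.
Row 1: ..#.##
Row 2: #.#..#
Row 3: ..#.#.
Row 4: #.##.#
Row 5: #####.
Row 6: ...#.#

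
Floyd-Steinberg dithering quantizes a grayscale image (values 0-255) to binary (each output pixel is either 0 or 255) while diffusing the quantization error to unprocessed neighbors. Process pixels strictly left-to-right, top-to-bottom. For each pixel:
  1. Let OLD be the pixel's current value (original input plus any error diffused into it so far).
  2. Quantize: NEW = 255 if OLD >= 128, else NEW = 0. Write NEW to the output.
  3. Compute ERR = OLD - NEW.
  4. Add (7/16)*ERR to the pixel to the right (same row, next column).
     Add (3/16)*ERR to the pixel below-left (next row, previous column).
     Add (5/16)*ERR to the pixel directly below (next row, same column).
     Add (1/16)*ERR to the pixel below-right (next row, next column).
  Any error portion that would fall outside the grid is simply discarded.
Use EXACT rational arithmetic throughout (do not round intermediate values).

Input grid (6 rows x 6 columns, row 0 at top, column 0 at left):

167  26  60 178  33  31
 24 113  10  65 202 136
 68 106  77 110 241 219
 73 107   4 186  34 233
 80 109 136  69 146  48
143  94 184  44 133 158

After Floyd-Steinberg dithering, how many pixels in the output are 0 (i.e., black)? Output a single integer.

Answer: 20

Derivation:
(0,0): OLD=167 → NEW=255, ERR=-88
(0,1): OLD=-25/2 → NEW=0, ERR=-25/2
(0,2): OLD=1745/32 → NEW=0, ERR=1745/32
(0,3): OLD=103351/512 → NEW=255, ERR=-27209/512
(0,4): OLD=79873/8192 → NEW=0, ERR=79873/8192
(0,5): OLD=4622343/131072 → NEW=0, ERR=4622343/131072
(1,0): OLD=-187/32 → NEW=0, ERR=-187/32
(1,1): OLD=28483/256 → NEW=0, ERR=28483/256
(1,2): OLD=532255/8192 → NEW=0, ERR=532255/8192
(1,3): OLD=2688771/32768 → NEW=0, ERR=2688771/32768
(1,4): OLD=512201657/2097152 → NEW=255, ERR=-22572103/2097152
(1,5): OLD=4795632959/33554432 → NEW=255, ERR=-3760747201/33554432
(2,0): OLD=356497/4096 → NEW=0, ERR=356497/4096
(2,1): OLD=24990763/131072 → NEW=255, ERR=-8432597/131072
(2,2): OLD=191881473/2097152 → NEW=0, ERR=191881473/2097152
(2,3): OLD=2981552761/16777216 → NEW=255, ERR=-1296637319/16777216
(2,4): OLD=100898258987/536870912 → NEW=255, ERR=-36003823573/536870912
(2,5): OLD=1322530676189/8589934592 → NEW=255, ERR=-867902644771/8589934592
(3,0): OLD=184833825/2097152 → NEW=0, ERR=184833825/2097152
(3,1): OLD=2483862061/16777216 → NEW=255, ERR=-1794328019/16777216
(3,2): OLD=-4390289881/134217728 → NEW=0, ERR=-4390289881/134217728
(3,3): OLD=1208447932773/8589934592 → NEW=255, ERR=-981985388187/8589934592
(3,4): OLD=-4174432713371/68719476736 → NEW=0, ERR=-4174432713371/68719476736
(3,5): OLD=187640585070027/1099511627776 → NEW=255, ERR=-92734880012853/1099511627776
(4,0): OLD=23485205423/268435456 → NEW=0, ERR=23485205423/268435456
(4,1): OLD=486318622019/4294967296 → NEW=0, ERR=486318622019/4294967296
(4,2): OLD=20230613508249/137438953472 → NEW=255, ERR=-14816319627111/137438953472
(4,3): OLD=-60082716930019/2199023255552 → NEW=0, ERR=-60082716930019/2199023255552
(4,4): OLD=3240632532866989/35184372088832 → NEW=0, ERR=3240632532866989/35184372088832
(4,5): OLD=32731135142989467/562949953421312 → NEW=0, ERR=32731135142989467/562949953421312
(5,0): OLD=13164657473145/68719476736 → NEW=255, ERR=-4358809094535/68719476736
(5,1): OLD=191071304516681/2199023255552 → NEW=0, ERR=191071304516681/2199023255552
(5,2): OLD=3347432504738323/17592186044416 → NEW=255, ERR=-1138574936587757/17592186044416
(5,3): OLD=9952051257968161/562949953421312 → NEW=0, ERR=9952051257968161/562949953421312
(5,4): OLD=201210586526321465/1125899906842624 → NEW=255, ERR=-85893889718547655/1125899906842624
(5,5): OLD=2676029328949958205/18014398509481984 → NEW=255, ERR=-1917642290967947715/18014398509481984
Output grid:
  Row 0: #..#..  (4 black, running=4)
  Row 1: ....##  (4 black, running=8)
  Row 2: .#.###  (2 black, running=10)
  Row 3: .#.#.#  (3 black, running=13)
  Row 4: ..#...  (5 black, running=18)
  Row 5: #.#.##  (2 black, running=20)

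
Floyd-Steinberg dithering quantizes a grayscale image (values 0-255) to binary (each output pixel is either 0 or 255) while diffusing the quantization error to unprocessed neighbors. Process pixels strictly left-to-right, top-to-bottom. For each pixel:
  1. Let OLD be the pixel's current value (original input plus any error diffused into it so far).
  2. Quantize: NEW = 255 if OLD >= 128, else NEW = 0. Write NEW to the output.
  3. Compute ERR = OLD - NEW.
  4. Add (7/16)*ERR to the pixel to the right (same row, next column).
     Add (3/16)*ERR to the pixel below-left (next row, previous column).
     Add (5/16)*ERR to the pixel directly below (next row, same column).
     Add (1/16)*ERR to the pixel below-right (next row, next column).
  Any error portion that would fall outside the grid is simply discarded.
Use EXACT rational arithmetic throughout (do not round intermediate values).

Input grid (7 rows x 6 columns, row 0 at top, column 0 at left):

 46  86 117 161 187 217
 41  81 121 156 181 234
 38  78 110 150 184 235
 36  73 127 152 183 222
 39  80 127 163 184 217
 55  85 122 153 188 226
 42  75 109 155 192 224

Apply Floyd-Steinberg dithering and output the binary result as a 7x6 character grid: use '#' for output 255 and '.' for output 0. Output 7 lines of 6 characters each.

Answer: ..#.##
.#.###
..#.##
..#.##
.#.###
..#.##
..#.##

Derivation:
(0,0): OLD=46 → NEW=0, ERR=46
(0,1): OLD=849/8 → NEW=0, ERR=849/8
(0,2): OLD=20919/128 → NEW=255, ERR=-11721/128
(0,3): OLD=247681/2048 → NEW=0, ERR=247681/2048
(0,4): OLD=7861383/32768 → NEW=255, ERR=-494457/32768
(0,5): OLD=110309297/524288 → NEW=255, ERR=-23384143/524288
(1,0): OLD=9635/128 → NEW=0, ERR=9635/128
(1,1): OLD=135989/1024 → NEW=255, ERR=-125131/1024
(1,2): OLD=2235801/32768 → NEW=0, ERR=2235801/32768
(1,3): OLD=28192517/131072 → NEW=255, ERR=-5230843/131072
(1,4): OLD=1325571791/8388608 → NEW=255, ERR=-813523249/8388608
(1,5): OLD=23714973177/134217728 → NEW=255, ERR=-10510547463/134217728
(2,0): OLD=632599/16384 → NEW=0, ERR=632599/16384
(2,1): OLD=38903853/524288 → NEW=0, ERR=38903853/524288
(2,2): OLD=1247100743/8388608 → NEW=255, ERR=-891994297/8388608
(2,3): OLD=5173312335/67108864 → NEW=0, ERR=5173312335/67108864
(2,4): OLD=365593478381/2147483648 → NEW=255, ERR=-182014851859/2147483648
(2,5): OLD=5751328804683/34359738368 → NEW=255, ERR=-3010404479157/34359738368
(3,0): OLD=519917287/8388608 → NEW=0, ERR=519917287/8388608
(3,1): OLD=7098765595/67108864 → NEW=0, ERR=7098765595/67108864
(3,2): OLD=85438214561/536870912 → NEW=255, ERR=-51463867999/536870912
(3,3): OLD=3835026805955/34359738368 → NEW=0, ERR=3835026805955/34359738368
(3,4): OLD=53253417956259/274877906944 → NEW=255, ERR=-16840448314461/274877906944
(3,5): OLD=714769107059629/4398046511104 → NEW=255, ERR=-406732753271891/4398046511104
(4,0): OLD=83968919401/1073741824 → NEW=0, ERR=83968919401/1073741824
(4,1): OLD=2287839422869/17179869184 → NEW=255, ERR=-2093027219051/17179869184
(4,2): OLD=39187817939887/549755813888 → NEW=0, ERR=39187817939887/549755813888
(4,3): OLD=1861138341957771/8796093022208 → NEW=255, ERR=-381865378705269/8796093022208
(4,4): OLD=19069538818822843/140737488355328 → NEW=255, ERR=-16818520711785797/140737488355328
(4,5): OLD=297211364526691645/2251799813685248 → NEW=255, ERR=-276997587963046595/2251799813685248
(5,0): OLD=15556716776847/274877906944 → NEW=0, ERR=15556716776847/274877906944
(5,1): OLD=791133127268351/8796093022208 → NEW=0, ERR=791133127268351/8796093022208
(5,2): OLD=11812852416574757/70368744177664 → NEW=255, ERR=-6131177348729563/70368744177664
(5,3): OLD=187716177572461223/2251799813685248 → NEW=0, ERR=187716177572461223/2251799813685248
(5,4): OLD=726649390598987767/4503599627370496 → NEW=255, ERR=-421768514380488713/4503599627370496
(5,5): OLD=10024468109500681091/72057594037927936 → NEW=255, ERR=-8350218370170942589/72057594037927936
(6,0): OLD=10773448577024349/140737488355328 → NEW=0, ERR=10773448577024349/140737488355328
(6,1): OLD=278767751144400409/2251799813685248 → NEW=0, ERR=278767751144400409/2251799813685248
(6,2): OLD=1415800842644806705/9007199254740992 → NEW=255, ERR=-881034967314146255/9007199254740992
(6,3): OLD=16609531145087544493/144115188075855872 → NEW=0, ERR=16609531145087544493/144115188075855872
(6,4): OLD=453418138627375718893/2305843009213693952 → NEW=255, ERR=-134571828722116238867/2305843009213693952
(6,5): OLD=5770158125376904416603/36893488147419103232 → NEW=255, ERR=-3637681352214966907557/36893488147419103232
Row 0: ..#.##
Row 1: .#.###
Row 2: ..#.##
Row 3: ..#.##
Row 4: .#.###
Row 5: ..#.##
Row 6: ..#.##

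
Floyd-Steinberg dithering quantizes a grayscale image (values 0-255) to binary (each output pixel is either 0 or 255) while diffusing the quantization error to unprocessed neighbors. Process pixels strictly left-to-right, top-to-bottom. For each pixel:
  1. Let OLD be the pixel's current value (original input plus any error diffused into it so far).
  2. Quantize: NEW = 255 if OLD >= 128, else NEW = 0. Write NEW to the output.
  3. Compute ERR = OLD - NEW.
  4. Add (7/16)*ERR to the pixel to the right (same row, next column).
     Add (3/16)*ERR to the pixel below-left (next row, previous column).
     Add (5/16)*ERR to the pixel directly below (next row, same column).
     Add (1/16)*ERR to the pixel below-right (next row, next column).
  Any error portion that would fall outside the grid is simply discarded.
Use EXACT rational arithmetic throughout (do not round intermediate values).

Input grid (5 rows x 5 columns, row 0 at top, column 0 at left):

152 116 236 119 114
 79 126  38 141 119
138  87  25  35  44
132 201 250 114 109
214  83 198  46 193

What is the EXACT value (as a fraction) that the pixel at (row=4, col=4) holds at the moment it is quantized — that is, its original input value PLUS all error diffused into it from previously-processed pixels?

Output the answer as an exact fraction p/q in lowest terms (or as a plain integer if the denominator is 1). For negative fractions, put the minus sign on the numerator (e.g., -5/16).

(0,0): OLD=152 → NEW=255, ERR=-103
(0,1): OLD=1135/16 → NEW=0, ERR=1135/16
(0,2): OLD=68361/256 → NEW=255, ERR=3081/256
(0,3): OLD=508991/4096 → NEW=0, ERR=508991/4096
(0,4): OLD=11034041/65536 → NEW=255, ERR=-5677639/65536
(1,0): OLD=15389/256 → NEW=0, ERR=15389/256
(1,1): OLD=348747/2048 → NEW=255, ERR=-173493/2048
(1,2): OLD=2125479/65536 → NEW=0, ERR=2125479/65536
(1,3): OLD=46800667/262144 → NEW=255, ERR=-20046053/262144
(1,4): OLD=277822449/4194304 → NEW=0, ERR=277822449/4194304
(2,0): OLD=4617065/32768 → NEW=255, ERR=-3738775/32768
(2,1): OLD=21440403/1048576 → NEW=0, ERR=21440403/1048576
(2,2): OLD=410170489/16777216 → NEW=0, ERR=410170489/16777216
(2,3): OLD=9729689435/268435456 → NEW=0, ERR=9729689435/268435456
(2,4): OLD=325462412477/4294967296 → NEW=0, ERR=325462412477/4294967296
(3,0): OLD=1680709721/16777216 → NEW=0, ERR=1680709721/16777216
(3,1): OLD=33375992805/134217728 → NEW=255, ERR=-849527835/134217728
(3,2): OLD=1129339884903/4294967296 → NEW=255, ERR=34123224423/4294967296
(3,3): OLD=1241581119535/8589934592 → NEW=255, ERR=-948852201425/8589934592
(3,4): OLD=11904854705163/137438953472 → NEW=0, ERR=11904854705163/137438953472
(4,0): OLD=524241306007/2147483648 → NEW=255, ERR=-23367024233/2147483648
(4,1): OLD=5773285138071/68719476736 → NEW=0, ERR=5773285138071/68719476736
(4,2): OLD=237638745134265/1099511627776 → NEW=255, ERR=-42736719948615/1099511627776
(4,3): OLD=197270167867031/17592186044416 → NEW=0, ERR=197270167867031/17592186044416
(4,4): OLD=61381419383011745/281474976710656 → NEW=255, ERR=-10394699678205535/281474976710656
Target (4,4): original=193, with diffused error = 61381419383011745/281474976710656

Answer: 61381419383011745/281474976710656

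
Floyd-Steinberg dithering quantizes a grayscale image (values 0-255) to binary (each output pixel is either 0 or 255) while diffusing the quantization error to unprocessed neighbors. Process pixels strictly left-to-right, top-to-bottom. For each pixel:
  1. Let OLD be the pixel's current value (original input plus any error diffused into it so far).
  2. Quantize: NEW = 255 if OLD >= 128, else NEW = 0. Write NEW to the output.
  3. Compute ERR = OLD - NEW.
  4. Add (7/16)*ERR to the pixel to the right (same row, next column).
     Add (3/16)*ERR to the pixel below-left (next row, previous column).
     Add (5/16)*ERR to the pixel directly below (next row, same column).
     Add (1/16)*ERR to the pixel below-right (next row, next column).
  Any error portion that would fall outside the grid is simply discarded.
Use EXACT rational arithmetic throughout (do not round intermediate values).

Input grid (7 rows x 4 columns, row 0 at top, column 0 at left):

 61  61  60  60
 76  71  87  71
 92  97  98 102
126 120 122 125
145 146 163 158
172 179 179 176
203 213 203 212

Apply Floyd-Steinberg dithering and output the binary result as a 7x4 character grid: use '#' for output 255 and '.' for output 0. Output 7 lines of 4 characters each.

(0,0): OLD=61 → NEW=0, ERR=61
(0,1): OLD=1403/16 → NEW=0, ERR=1403/16
(0,2): OLD=25181/256 → NEW=0, ERR=25181/256
(0,3): OLD=422027/4096 → NEW=0, ERR=422027/4096
(1,0): OLD=28545/256 → NEW=0, ERR=28545/256
(1,1): OLD=347015/2048 → NEW=255, ERR=-175225/2048
(1,2): OLD=6888211/65536 → NEW=0, ERR=6888211/65536
(1,3): OLD=162874869/1048576 → NEW=255, ERR=-104512011/1048576
(2,0): OLD=3630781/32768 → NEW=0, ERR=3630781/32768
(2,1): OLD=152478959/1048576 → NEW=255, ERR=-114907921/1048576
(2,2): OLD=123452171/2097152 → NEW=0, ERR=123452171/2097152
(2,3): OLD=3462019903/33554432 → NEW=0, ERR=3462019903/33554432
(3,0): OLD=2350130413/16777216 → NEW=255, ERR=-1928059667/16777216
(3,1): OLD=14345015347/268435456 → NEW=0, ERR=14345015347/268435456
(3,2): OLD=757082556877/4294967296 → NEW=255, ERR=-338134103603/4294967296
(3,3): OLD=8691518650907/68719476736 → NEW=0, ERR=8691518650907/68719476736
(4,0): OLD=511560530601/4294967296 → NEW=0, ERR=511560530601/4294967296
(4,1): OLD=6626791479931/34359738368 → NEW=255, ERR=-2134941803909/34359738368
(4,2): OLD=152027361666075/1099511627776 → NEW=255, ERR=-128348103416805/1099511627776
(4,3): OLD=2489887832650285/17592186044416 → NEW=255, ERR=-1996119608675795/17592186044416
(5,0): OLD=108615595801049/549755813888 → NEW=255, ERR=-31572136740391/549755813888
(5,1): OLD=2111315884542991/17592186044416 → NEW=0, ERR=2111315884542991/17592186044416
(5,2): OLD=1494185460001099/8796093022208 → NEW=255, ERR=-748818260661941/8796093022208
(5,3): OLD=27021972553760427/281474976710656 → NEW=0, ERR=27021972553760427/281474976710656
(6,0): OLD=58421826047429581/281474976710656 → NEW=255, ERR=-13354293013787699/281474976710656
(6,1): OLD=946640453262214507/4503599627370496 → NEW=255, ERR=-201777451717261973/4503599627370496
(6,2): OLD=13135826229407474429/72057594037927936 → NEW=255, ERR=-5238860250264149251/72057594037927936
(6,3): OLD=236201142902273240043/1152921504606846976 → NEW=255, ERR=-57793840772472738837/1152921504606846976
Row 0: ....
Row 1: .#.#
Row 2: .#..
Row 3: #.#.
Row 4: .###
Row 5: #.#.
Row 6: ####

Answer: ....
.#.#
.#..
#.#.
.###
#.#.
####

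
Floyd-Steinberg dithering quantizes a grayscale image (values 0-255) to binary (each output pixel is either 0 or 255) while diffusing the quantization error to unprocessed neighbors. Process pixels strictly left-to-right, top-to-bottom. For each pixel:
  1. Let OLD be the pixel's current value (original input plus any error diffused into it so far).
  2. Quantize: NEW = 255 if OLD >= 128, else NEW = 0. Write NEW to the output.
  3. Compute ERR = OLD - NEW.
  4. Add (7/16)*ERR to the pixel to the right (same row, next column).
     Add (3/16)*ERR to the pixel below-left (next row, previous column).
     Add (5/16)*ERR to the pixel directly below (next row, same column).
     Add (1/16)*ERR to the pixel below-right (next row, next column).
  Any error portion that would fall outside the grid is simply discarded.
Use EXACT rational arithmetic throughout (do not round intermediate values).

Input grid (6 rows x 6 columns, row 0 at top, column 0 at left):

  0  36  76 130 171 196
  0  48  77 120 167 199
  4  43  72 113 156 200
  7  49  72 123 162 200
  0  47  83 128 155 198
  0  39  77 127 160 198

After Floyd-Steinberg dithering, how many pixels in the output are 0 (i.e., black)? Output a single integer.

Answer: 21

Derivation:
(0,0): OLD=0 → NEW=0, ERR=0
(0,1): OLD=36 → NEW=0, ERR=36
(0,2): OLD=367/4 → NEW=0, ERR=367/4
(0,3): OLD=10889/64 → NEW=255, ERR=-5431/64
(0,4): OLD=137087/1024 → NEW=255, ERR=-124033/1024
(0,5): OLD=2343033/16384 → NEW=255, ERR=-1834887/16384
(1,0): OLD=27/4 → NEW=0, ERR=27/4
(1,1): OLD=2541/32 → NEW=0, ERR=2541/32
(1,2): OLD=129793/1024 → NEW=0, ERR=129793/1024
(1,3): OLD=540501/4096 → NEW=255, ERR=-503979/4096
(1,4): OLD=12848999/262144 → NEW=0, ERR=12848999/262144
(1,5): OLD=746066081/4194304 → NEW=255, ERR=-323481439/4194304
(2,0): OLD=10751/512 → NEW=0, ERR=10751/512
(2,1): OLD=1657877/16384 → NEW=0, ERR=1657877/16384
(2,2): OLD=36116191/262144 → NEW=255, ERR=-30730529/262144
(2,3): OLD=84671687/2097152 → NEW=0, ERR=84671687/2097152
(2,4): OLD=11195787509/67108864 → NEW=255, ERR=-5916972811/67108864
(2,5): OLD=150740383747/1073741824 → NEW=255, ERR=-123063781373/1073741824
(3,0): OLD=8528799/262144 → NEW=0, ERR=8528799/262144
(3,1): OLD=155582787/2097152 → NEW=0, ERR=155582787/2097152
(3,2): OLD=1371000385/16777216 → NEW=0, ERR=1371000385/16777216
(3,3): OLD=158387791195/1073741824 → NEW=255, ERR=-115416373925/1073741824
(3,4): OLD=588013462539/8589934592 → NEW=0, ERR=588013462539/8589934592
(3,5): OLD=25923961157445/137438953472 → NEW=255, ERR=-9122971977915/137438953472
(4,0): OLD=807900321/33554432 → NEW=0, ERR=807900321/33554432
(4,1): OLD=52652546653/536870912 → NEW=0, ERR=52652546653/536870912
(4,2): OLD=2335194183783/17179869184 → NEW=255, ERR=-2045672458137/17179869184
(4,3): OLD=16563340137347/274877906944 → NEW=0, ERR=16563340137347/274877906944
(4,4): OLD=807438320596499/4398046511104 → NEW=255, ERR=-314063539735021/4398046511104
(4,5): OLD=10575953945385893/70368744177664 → NEW=255, ERR=-7368075819918427/70368744177664
(5,0): OLD=222589665639/8589934592 → NEW=0, ERR=222589665639/8589934592
(5,1): OLD=16537528744183/274877906944 → NEW=0, ERR=16537528744183/274877906944
(5,2): OLD=183703305105853/2199023255552 → NEW=0, ERR=183703305105853/2199023255552
(5,3): OLD=11367861224544895/70368744177664 → NEW=255, ERR=-6576168540759425/70368744177664
(5,4): OLD=11390213718263467/140737488355328 → NEW=0, ERR=11390213718263467/140737488355328
(5,5): OLD=441857067666818431/2251799813685248 → NEW=255, ERR=-132351884822919809/2251799813685248
Output grid:
  Row 0: ...###  (3 black, running=3)
  Row 1: ...#.#  (4 black, running=7)
  Row 2: ..#.##  (3 black, running=10)
  Row 3: ...#.#  (4 black, running=14)
  Row 4: ..#.##  (3 black, running=17)
  Row 5: ...#.#  (4 black, running=21)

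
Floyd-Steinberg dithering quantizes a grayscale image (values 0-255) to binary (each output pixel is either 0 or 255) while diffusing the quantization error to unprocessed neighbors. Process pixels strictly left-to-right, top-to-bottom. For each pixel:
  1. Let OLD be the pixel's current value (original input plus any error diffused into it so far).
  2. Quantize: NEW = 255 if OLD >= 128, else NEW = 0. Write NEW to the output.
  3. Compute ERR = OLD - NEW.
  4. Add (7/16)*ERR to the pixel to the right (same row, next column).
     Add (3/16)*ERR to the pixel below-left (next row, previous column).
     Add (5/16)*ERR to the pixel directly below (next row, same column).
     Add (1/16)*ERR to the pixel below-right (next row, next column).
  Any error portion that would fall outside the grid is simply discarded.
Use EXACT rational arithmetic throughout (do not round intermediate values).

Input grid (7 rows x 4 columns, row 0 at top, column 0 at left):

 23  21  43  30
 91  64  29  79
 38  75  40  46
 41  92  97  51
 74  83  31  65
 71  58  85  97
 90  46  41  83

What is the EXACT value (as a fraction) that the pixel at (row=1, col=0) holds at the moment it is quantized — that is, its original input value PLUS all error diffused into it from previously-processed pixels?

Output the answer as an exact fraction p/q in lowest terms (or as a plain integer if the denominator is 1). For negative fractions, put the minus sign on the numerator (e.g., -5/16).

(0,0): OLD=23 → NEW=0, ERR=23
(0,1): OLD=497/16 → NEW=0, ERR=497/16
(0,2): OLD=14487/256 → NEW=0, ERR=14487/256
(0,3): OLD=224289/4096 → NEW=0, ERR=224289/4096
(1,0): OLD=26627/256 → NEW=0, ERR=26627/256
Target (1,0): original=91, with diffused error = 26627/256

Answer: 26627/256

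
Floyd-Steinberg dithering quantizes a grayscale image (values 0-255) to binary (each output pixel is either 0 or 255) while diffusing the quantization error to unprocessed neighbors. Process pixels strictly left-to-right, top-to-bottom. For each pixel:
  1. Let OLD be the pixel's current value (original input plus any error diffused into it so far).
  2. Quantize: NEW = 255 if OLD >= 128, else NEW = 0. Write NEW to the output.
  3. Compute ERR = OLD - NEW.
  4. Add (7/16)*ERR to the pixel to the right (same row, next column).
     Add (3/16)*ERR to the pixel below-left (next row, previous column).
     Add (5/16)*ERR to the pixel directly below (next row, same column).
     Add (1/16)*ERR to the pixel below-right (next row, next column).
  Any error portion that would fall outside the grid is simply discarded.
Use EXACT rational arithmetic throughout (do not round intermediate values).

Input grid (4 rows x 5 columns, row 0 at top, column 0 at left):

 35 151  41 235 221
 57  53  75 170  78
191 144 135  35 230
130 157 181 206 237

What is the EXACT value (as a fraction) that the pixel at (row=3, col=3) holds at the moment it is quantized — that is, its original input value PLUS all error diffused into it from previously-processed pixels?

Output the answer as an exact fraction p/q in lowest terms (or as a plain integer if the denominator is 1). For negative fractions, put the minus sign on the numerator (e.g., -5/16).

(0,0): OLD=35 → NEW=0, ERR=35
(0,1): OLD=2661/16 → NEW=255, ERR=-1419/16
(0,2): OLD=563/256 → NEW=0, ERR=563/256
(0,3): OLD=966501/4096 → NEW=255, ERR=-77979/4096
(0,4): OLD=13937603/65536 → NEW=255, ERR=-2774077/65536
(1,0): OLD=13135/256 → NEW=0, ERR=13135/256
(1,1): OLD=103081/2048 → NEW=0, ERR=103081/2048
(1,2): OLD=5806173/65536 → NEW=0, ERR=5806173/65536
(1,3): OLD=51121177/262144 → NEW=255, ERR=-15725543/262144
(1,4): OLD=156604715/4194304 → NEW=0, ERR=156604715/4194304
(2,0): OLD=7093331/32768 → NEW=255, ERR=-1262509/32768
(2,1): OLD=170593857/1048576 → NEW=255, ERR=-96793023/1048576
(2,2): OLD=1915937795/16777216 → NEW=0, ERR=1915937795/16777216
(2,3): OLD=21140268633/268435456 → NEW=0, ERR=21140268633/268435456
(2,4): OLD=1169834911279/4294967296 → NEW=255, ERR=74618250799/4294967296
(3,0): OLD=1688657571/16777216 → NEW=0, ERR=1688657571/16777216
(3,1): OLD=25661468263/134217728 → NEW=255, ERR=-8564052377/134217728
(3,2): OLD=849409162909/4294967296 → NEW=255, ERR=-245807497571/4294967296
(3,3): OLD=1855139505397/8589934592 → NEW=255, ERR=-335293815563/8589934592
Target (3,3): original=206, with diffused error = 1855139505397/8589934592

Answer: 1855139505397/8589934592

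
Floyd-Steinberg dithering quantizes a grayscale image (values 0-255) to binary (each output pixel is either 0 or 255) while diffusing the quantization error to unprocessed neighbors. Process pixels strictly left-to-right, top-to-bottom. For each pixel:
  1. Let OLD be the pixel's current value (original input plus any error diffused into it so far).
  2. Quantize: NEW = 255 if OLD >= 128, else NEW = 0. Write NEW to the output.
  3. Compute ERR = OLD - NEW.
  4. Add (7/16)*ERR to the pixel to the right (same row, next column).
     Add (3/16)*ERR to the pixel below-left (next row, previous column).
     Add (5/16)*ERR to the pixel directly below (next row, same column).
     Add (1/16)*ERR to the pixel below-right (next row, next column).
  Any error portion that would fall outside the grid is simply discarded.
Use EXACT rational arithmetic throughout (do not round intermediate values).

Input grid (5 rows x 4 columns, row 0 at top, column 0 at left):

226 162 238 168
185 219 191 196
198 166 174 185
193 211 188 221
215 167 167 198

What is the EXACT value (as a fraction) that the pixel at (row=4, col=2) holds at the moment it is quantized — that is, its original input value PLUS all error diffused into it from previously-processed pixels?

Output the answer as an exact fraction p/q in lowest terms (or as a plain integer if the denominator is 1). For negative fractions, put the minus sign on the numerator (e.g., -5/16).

Answer: 154927777290949/1099511627776

Derivation:
(0,0): OLD=226 → NEW=255, ERR=-29
(0,1): OLD=2389/16 → NEW=255, ERR=-1691/16
(0,2): OLD=49091/256 → NEW=255, ERR=-16189/256
(0,3): OLD=574805/4096 → NEW=255, ERR=-469675/4096
(1,0): OLD=39967/256 → NEW=255, ERR=-25313/256
(1,1): OLD=264281/2048 → NEW=255, ERR=-257959/2048
(1,2): OLD=5768909/65536 → NEW=0, ERR=5768909/65536
(1,3): OLD=204184875/1048576 → NEW=255, ERR=-63202005/1048576
(2,0): OLD=4701667/32768 → NEW=255, ERR=-3654173/32768
(2,1): OLD=92458353/1048576 → NEW=0, ERR=92458353/1048576
(2,2): OLD=463284469/2097152 → NEW=255, ERR=-71489291/2097152
(2,3): OLD=5259729921/33554432 → NEW=255, ERR=-3296650239/33554432
(3,0): OLD=2930710067/16777216 → NEW=255, ERR=-1347480013/16777216
(3,1): OLD=51017509805/268435456 → NEW=255, ERR=-17433531475/268435456
(3,2): OLD=584215717715/4294967296 → NEW=255, ERR=-511000942765/4294967296
(3,3): OLD=9353731538373/68719476736 → NEW=255, ERR=-8169735029307/68719476736
(4,0): OLD=763318973175/4294967296 → NEW=255, ERR=-331897687305/4294967296
(4,1): OLD=2940114287077/34359738368 → NEW=0, ERR=2940114287077/34359738368
(4,2): OLD=154927777290949/1099511627776 → NEW=255, ERR=-125447687791931/1099511627776
Target (4,2): original=167, with diffused error = 154927777290949/1099511627776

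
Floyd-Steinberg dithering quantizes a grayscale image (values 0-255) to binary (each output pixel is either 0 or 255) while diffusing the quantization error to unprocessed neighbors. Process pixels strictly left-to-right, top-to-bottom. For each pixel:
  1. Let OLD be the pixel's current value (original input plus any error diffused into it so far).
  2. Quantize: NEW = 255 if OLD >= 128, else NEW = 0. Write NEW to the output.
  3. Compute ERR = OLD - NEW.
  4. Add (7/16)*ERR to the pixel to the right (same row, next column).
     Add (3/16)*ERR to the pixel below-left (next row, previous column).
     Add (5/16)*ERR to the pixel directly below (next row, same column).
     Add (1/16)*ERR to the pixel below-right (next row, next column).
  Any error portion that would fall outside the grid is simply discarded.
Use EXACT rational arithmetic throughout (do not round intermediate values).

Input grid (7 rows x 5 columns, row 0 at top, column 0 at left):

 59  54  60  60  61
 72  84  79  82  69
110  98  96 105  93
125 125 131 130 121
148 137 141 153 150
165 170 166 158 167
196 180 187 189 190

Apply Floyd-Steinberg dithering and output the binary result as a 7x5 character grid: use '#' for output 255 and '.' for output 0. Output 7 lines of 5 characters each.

Answer: .....
.#.#.
#..#.
.##.#
#.#.#
#.##.
##.##

Derivation:
(0,0): OLD=59 → NEW=0, ERR=59
(0,1): OLD=1277/16 → NEW=0, ERR=1277/16
(0,2): OLD=24299/256 → NEW=0, ERR=24299/256
(0,3): OLD=415853/4096 → NEW=0, ERR=415853/4096
(0,4): OLD=6908667/65536 → NEW=0, ERR=6908667/65536
(1,0): OLD=26983/256 → NEW=0, ERR=26983/256
(1,1): OLD=361553/2048 → NEW=255, ERR=-160687/2048
(1,2): OLD=6446117/65536 → NEW=0, ERR=6446117/65536
(1,3): OLD=47830209/262144 → NEW=255, ERR=-19016511/262144
(1,4): OLD=321079331/4194304 → NEW=0, ERR=321079331/4194304
(2,0): OLD=4201739/32768 → NEW=255, ERR=-4154101/32768
(2,1): OLD=45139113/1048576 → NEW=0, ERR=45139113/1048576
(2,2): OLD=2131806011/16777216 → NEW=0, ERR=2131806011/16777216
(2,3): OLD=42526239361/268435456 → NEW=255, ERR=-25924801919/268435456
(2,4): OLD=301230823751/4294967296 → NEW=0, ERR=301230823751/4294967296
(3,0): OLD=1567913179/16777216 → NEW=0, ERR=1567913179/16777216
(3,1): OLD=26204735807/134217728 → NEW=255, ERR=-8020784833/134217728
(3,2): OLD=554675416165/4294967296 → NEW=255, ERR=-540541244315/4294967296
(3,3): OLD=565649240253/8589934592 → NEW=0, ERR=565649240253/8589934592
(3,4): OLD=22772372627985/137438953472 → NEW=255, ERR=-12274560507375/137438953472
(4,0): OLD=356481752565/2147483648 → NEW=255, ERR=-191126577675/2147483648
(4,1): OLD=4235232692981/68719476736 → NEW=0, ERR=4235232692981/68719476736
(4,2): OLD=150903408753659/1099511627776 → NEW=255, ERR=-129472056329221/1099511627776
(4,3): OLD=1714347573531381/17592186044416 → NEW=0, ERR=1714347573531381/17592186044416
(4,4): OLD=47524410440636211/281474976710656 → NEW=255, ERR=-24251708620581069/281474976710656
(5,0): OLD=163544864233983/1099511627776 → NEW=255, ERR=-116830600848897/1099511627776
(5,1): OLD=1012701530144829/8796093022208 → NEW=0, ERR=1012701530144829/8796093022208
(5,2): OLD=56772165339656101/281474976710656 → NEW=255, ERR=-15003953721561179/281474976710656
(5,3): OLD=159447224668524203/1125899906842624 → NEW=255, ERR=-127657251576344917/1125899906842624
(5,4): OLD=1739487862343463913/18014398509481984 → NEW=0, ERR=1739487862343463913/18014398509481984
(6,0): OLD=25949428274122895/140737488355328 → NEW=255, ERR=-9938631256485745/140737488355328
(6,1): OLD=758618845177060321/4503599627370496 → NEW=255, ERR=-389799059802416159/4503599627370496
(6,2): OLD=8532476533268730043/72057594037927936 → NEW=0, ERR=8532476533268730043/72057594037927936
(6,3): OLD=253812021794546720457/1152921504606846976 → NEW=255, ERR=-40182961880199258423/1152921504606846976
(6,4): OLD=3649515731179151255231/18446744073709551616 → NEW=255, ERR=-1054404007616784406849/18446744073709551616
Row 0: .....
Row 1: .#.#.
Row 2: #..#.
Row 3: .##.#
Row 4: #.#.#
Row 5: #.##.
Row 6: ##.##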